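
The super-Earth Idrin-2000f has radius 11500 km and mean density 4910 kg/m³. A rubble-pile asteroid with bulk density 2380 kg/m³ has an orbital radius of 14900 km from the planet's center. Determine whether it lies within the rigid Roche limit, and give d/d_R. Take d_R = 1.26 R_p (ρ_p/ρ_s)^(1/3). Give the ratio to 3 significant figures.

inside; d/d_R ≈ 0.808

d_R = 1.26 × (11500 km) × (4910/2380)^(1/3) = 18450 km
d/d_R = (14900) / (18450) = 0.808
Since d/d_R < 1, the body is inside the Roche limit.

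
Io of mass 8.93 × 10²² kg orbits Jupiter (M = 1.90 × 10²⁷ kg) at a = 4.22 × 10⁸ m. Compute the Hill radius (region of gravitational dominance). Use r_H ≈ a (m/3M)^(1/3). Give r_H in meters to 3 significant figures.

r_H ≈ a (m/3M)^(1/3)
    = (4.22 × 10⁸) × (8.93 × 10²² / (3 × 1.90 × 10²⁷))^(1/3)
    = 1.06 × 10⁷ m

1.06 × 10⁷ m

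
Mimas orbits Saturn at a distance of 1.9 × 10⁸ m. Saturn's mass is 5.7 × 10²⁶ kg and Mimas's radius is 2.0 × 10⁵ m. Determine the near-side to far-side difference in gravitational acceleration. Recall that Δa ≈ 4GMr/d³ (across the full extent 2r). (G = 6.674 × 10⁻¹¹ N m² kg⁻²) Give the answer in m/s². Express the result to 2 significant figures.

Δg = 4GMr/d³
   = 4 × (6.674 × 10⁻¹¹) × (5.7 × 10²⁶) × (2.0 × 10⁵) / (1.9 × 10⁸)³
   = 4.4 × 10⁻³ m/s²

4.4 × 10⁻³ m/s²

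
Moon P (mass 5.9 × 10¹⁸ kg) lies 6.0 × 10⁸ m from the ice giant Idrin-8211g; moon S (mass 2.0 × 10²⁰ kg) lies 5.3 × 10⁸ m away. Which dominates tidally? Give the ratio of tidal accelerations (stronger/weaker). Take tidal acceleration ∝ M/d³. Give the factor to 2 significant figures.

Tidal stretch scales as M/d³; compute that for each body.
Moon P: (5.9 × 10¹⁸) / (6.0 × 10⁸)³ = 2.731 × 10⁻⁸
Moon S: (2.0 × 10²⁰) / (5.3 × 10⁸)³ = 1.343 × 10⁻⁶
Ratio (larger/smaller) = 49

Moon S, by a factor of ≈ 49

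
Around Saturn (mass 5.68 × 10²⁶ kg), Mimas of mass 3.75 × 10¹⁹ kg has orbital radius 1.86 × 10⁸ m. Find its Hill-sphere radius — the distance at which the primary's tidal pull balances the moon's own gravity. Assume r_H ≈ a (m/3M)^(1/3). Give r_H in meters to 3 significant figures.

r_H ≈ a (m/3M)^(1/3)
    = (1.86 × 10⁸) × (3.75 × 10¹⁹ / (3 × 5.68 × 10²⁶))^(1/3)
    = 5.21 × 10⁵ m

5.21 × 10⁵ m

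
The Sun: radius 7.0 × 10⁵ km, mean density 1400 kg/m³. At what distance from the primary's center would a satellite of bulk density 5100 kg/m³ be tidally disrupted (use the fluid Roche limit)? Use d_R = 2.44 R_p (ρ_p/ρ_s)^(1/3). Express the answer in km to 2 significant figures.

d_R = 2.44 × 7.0 × 10⁵ km × (1400/5100)^(1/3)
    = 1.1 × 10⁶ km

1.1 × 10⁶ km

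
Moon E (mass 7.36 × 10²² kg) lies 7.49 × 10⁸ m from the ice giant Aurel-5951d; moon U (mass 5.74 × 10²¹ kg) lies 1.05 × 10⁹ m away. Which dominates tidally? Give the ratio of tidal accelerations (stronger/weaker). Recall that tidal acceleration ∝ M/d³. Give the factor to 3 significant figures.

Compare M/d³ for the two perturbers:
Moon E: (7.36 × 10²²) / (7.49 × 10⁸)³ = 1.752 × 10⁻⁴
Moon U: (5.74 × 10²¹) / (1.05 × 10⁹)³ = 4.958 × 10⁻⁶
Ratio (larger/smaller) = 35.3

Moon E, by a factor of ≈ 35.3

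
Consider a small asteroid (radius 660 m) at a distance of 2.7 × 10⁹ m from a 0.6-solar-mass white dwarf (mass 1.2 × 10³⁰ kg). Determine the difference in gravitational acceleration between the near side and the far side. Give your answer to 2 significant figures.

Δg = 4GMr/d³
   = 4 × (6.674 × 10⁻¹¹) × (1.2 × 10³⁰) × (660) / (2.7 × 10⁹)³
   = 1.1 × 10⁻⁵ m/s²

1.1 × 10⁻⁵ m/s²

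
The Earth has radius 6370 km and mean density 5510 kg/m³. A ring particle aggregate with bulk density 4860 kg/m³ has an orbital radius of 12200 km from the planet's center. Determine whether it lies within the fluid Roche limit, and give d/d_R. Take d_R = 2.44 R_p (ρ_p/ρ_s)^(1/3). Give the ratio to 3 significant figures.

inside; d/d_R ≈ 0.753

d_R = 2.44 × (6370 km) × (5510/4860)^(1/3) = 16210 km
d/d_R = (12200) / (16210) = 0.753
Since d/d_R < 1, the body is inside the Roche limit.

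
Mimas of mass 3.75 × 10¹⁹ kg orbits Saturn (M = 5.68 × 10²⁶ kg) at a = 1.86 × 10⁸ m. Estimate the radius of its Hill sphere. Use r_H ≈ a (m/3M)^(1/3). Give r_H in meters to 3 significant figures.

r_H ≈ a (m/3M)^(1/3)
    = (1.86 × 10⁸) × (3.75 × 10¹⁹ / (3 × 5.68 × 10²⁶))^(1/3)
    = 5.21 × 10⁵ m

5.21 × 10⁵ m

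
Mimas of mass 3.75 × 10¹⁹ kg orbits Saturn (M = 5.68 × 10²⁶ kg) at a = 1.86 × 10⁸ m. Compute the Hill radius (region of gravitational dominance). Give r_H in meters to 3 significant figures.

r_H ≈ a (m/3M)^(1/3)
    = (1.86 × 10⁸) × (3.75 × 10¹⁹ / (3 × 5.68 × 10²⁶))^(1/3)
    = 5.21 × 10⁵ m

5.21 × 10⁵ m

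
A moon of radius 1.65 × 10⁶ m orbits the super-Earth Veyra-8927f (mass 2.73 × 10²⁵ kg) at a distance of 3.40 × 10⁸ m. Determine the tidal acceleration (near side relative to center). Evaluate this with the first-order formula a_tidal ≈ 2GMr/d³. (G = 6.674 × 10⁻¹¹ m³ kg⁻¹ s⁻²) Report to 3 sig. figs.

a_tidal = 2GMr/d³
        = 2 × (6.674 × 10⁻¹¹) × (2.73 × 10²⁵) × (1.65 × 10⁶) / (3.40 × 10⁸)³
        = 1.53 × 10⁻⁴ m/s²

1.53 × 10⁻⁴ m/s²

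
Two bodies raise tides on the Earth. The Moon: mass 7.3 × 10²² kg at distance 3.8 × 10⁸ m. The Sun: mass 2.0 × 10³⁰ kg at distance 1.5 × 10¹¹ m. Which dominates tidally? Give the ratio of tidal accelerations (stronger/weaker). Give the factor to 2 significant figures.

The tide-raising term goes as M/d³ (the gradient of a 1/d² field).
The Moon: (7.3 × 10²²) / (3.8 × 10⁸)³ = 1.330 × 10⁻³
The Sun: (2.0 × 10³⁰) / (1.5 × 10¹¹)³ = 5.926 × 10⁻⁴
Ratio (larger/smaller) = 2.2

The Moon, by a factor of ≈ 2.2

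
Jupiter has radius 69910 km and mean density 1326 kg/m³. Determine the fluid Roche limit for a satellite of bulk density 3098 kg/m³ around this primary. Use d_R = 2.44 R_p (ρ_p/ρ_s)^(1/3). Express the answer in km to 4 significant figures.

d_R = 2.44 × 69910 km × (1326/3098)^(1/3)
    = 1.286 × 10⁵ km

1.286 × 10⁵ km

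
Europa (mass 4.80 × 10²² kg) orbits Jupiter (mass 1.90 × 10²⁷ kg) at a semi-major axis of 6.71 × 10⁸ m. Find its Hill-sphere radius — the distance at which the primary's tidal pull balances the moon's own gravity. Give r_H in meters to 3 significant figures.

1.37 × 10⁷ m

r_H ≈ a (m/3M)^(1/3)
    = (6.71 × 10⁸) × (4.80 × 10²² / (3 × 1.90 × 10²⁷))^(1/3)
    = 1.37 × 10⁷ m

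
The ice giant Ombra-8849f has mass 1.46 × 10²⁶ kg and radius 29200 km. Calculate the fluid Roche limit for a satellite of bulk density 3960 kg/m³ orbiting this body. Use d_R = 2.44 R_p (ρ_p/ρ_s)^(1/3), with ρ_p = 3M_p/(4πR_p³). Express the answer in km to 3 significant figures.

50400 km

ρ_p = 3M_p/(4πR_p³) = 3 × (1.46 × 10²⁶) / (4π × (2.92 × 10⁷ m)³) = 1400 kg/m³
d_R = 2.44 × 29200 km × (1400/3960)^(1/3)
    = 50400 km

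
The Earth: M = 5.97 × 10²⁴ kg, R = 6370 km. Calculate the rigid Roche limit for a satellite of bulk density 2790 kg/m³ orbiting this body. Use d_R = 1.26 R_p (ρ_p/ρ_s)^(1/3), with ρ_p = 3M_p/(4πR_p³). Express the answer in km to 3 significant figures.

10100 km

ρ_p = 3M_p/(4πR_p³) = 3 × (5.97 × 10²⁴) / (4π × (6.37 × 10⁶ m)³) = 5510 kg/m³
d_R = 1.26 × 6370 km × (5510/2790)^(1/3)
    = 10100 km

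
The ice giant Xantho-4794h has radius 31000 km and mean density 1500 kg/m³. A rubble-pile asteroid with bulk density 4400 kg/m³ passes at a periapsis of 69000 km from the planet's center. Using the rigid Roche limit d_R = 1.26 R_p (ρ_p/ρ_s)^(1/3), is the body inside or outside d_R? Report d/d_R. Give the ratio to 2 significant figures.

d_R = 1.26 × (31000 km) × (1500/4400)^(1/3) = 27290 km
d/d_R = (69000) / (27290) = 2.5
Since d/d_R > 1, the body is outside the Roche limit.

outside; d/d_R ≈ 2.5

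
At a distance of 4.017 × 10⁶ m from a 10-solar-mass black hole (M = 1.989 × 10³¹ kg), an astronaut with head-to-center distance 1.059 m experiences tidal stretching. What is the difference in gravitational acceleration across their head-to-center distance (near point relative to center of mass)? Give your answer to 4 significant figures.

4.338 × 10¹ m/s²

The tidal stretch is the gradient of GM/d² times the body's extent r, hence the 1/d³ dependence.
Δg = 2GMr/d³
   = 2 × (6.674 × 10⁻¹¹) × (1.989 × 10³¹) × (1.059) / (4.017 × 10⁶)³
   = 4.338 × 10¹ m/s²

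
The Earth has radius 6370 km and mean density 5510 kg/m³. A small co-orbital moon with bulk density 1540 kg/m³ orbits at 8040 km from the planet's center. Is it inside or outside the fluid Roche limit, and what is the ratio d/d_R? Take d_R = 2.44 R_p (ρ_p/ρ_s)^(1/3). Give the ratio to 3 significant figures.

inside; d/d_R ≈ 0.338

d_R = 2.44 × (6370 km) × (5510/1540)^(1/3) = 23770 km
d/d_R = (8040) / (23770) = 0.338
Since d/d_R < 1, the body is inside the Roche limit.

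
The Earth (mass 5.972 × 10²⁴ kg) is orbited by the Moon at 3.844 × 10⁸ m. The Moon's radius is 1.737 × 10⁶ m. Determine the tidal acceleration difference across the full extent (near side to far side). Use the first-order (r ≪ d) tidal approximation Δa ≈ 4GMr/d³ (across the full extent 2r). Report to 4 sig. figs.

a_tidal = 4GMr/d³
        = 4 × (6.674 × 10⁻¹¹) × (5.972 × 10²⁴) × (1.737 × 10⁶) / (3.844 × 10⁸)³
        = 4.875 × 10⁻⁵ m/s²

4.875 × 10⁻⁵ m/s²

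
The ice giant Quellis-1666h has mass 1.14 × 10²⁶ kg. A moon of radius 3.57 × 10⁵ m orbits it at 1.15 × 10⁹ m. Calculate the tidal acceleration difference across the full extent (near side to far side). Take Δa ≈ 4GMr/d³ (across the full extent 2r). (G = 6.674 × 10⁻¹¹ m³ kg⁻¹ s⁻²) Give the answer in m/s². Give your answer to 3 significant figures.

Δa = 4GMr/d³
   = 4 × (6.674 × 10⁻¹¹) × (1.14 × 10²⁶) × (3.57 × 10⁵) / (1.15 × 10⁹)³
   = 7.14 × 10⁻⁶ m/s²

7.14 × 10⁻⁶ m/s²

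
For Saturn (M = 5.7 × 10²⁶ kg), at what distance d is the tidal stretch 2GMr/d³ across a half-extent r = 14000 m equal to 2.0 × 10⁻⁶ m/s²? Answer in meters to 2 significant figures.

2GMr/d³ = a_tidal  ⇒  d = (2GMr / a_tidal)^(1/3)
d = (2 × 6.674×10⁻¹¹ × (5.7 × 10²⁶) × (14000) / (2.0 × 10⁻⁶))^(1/3)
  = 8.1 × 10⁸ m

8.1 × 10⁸ m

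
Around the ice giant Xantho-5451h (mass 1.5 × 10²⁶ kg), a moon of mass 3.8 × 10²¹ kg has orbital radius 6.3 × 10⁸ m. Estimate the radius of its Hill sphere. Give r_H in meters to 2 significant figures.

r_H ≈ a (m/3M)^(1/3)
    = (6.3 × 10⁸) × (3.8 × 10²¹ / (3 × 1.5 × 10²⁶))^(1/3)
    = 1.3 × 10⁷ m

1.3 × 10⁷ m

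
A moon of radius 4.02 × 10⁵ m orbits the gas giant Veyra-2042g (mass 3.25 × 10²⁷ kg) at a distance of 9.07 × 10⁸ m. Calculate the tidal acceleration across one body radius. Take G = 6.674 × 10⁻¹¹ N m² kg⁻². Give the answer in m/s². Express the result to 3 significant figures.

Δa = 2GMr/d³
   = 2 × (6.674 × 10⁻¹¹) × (3.25 × 10²⁷) × (4.02 × 10⁵) / (9.07 × 10⁸)³
   = 2.34 × 10⁻⁴ m/s²

2.34 × 10⁻⁴ m/s²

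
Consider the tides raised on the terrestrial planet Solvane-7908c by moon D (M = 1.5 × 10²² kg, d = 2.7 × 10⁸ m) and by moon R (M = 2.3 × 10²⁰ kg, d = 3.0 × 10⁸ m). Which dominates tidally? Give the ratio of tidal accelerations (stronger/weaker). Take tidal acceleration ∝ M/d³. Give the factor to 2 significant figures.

Moon D, by a factor of ≈ 89

Tidal acceleration ∝ M/d³, so compare M/d³ for each.
Moon D: (1.5 × 10²²) / (2.7 × 10⁸)³ = 7.621 × 10⁻⁴
Moon R: (2.3 × 10²⁰) / (3.0 × 10⁸)³ = 8.519 × 10⁻⁶
Ratio (larger/smaller) = 89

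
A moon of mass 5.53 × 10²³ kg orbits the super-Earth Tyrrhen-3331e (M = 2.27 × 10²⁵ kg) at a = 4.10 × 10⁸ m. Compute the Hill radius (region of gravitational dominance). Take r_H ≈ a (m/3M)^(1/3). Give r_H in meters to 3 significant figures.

r_H ≈ a (m/3M)^(1/3)
    = (4.10 × 10⁸) × (5.53 × 10²³ / (3 × 2.27 × 10²⁵))^(1/3)
    = 8.24 × 10⁷ m

8.24 × 10⁷ m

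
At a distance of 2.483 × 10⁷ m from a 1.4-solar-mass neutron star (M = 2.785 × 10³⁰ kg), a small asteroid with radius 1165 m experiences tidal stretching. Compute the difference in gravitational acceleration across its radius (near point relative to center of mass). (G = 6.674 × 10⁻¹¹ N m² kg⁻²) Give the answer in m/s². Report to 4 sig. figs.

2.829 × 10¹ m/s²

a_tidal = 2GMr/d³
        = 2 × (6.674 × 10⁻¹¹) × (2.785 × 10³⁰) × (1165) / (2.483 × 10⁷)³
        = 2.829 × 10¹ m/s²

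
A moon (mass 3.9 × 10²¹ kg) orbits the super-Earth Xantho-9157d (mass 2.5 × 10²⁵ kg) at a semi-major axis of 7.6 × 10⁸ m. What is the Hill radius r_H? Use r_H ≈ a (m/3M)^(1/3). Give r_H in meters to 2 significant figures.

r_H ≈ a (m/3M)^(1/3)
    = (7.6 × 10⁸) × (3.9 × 10²¹ / (3 × 2.5 × 10²⁵))^(1/3)
    = 2.8 × 10⁷ m

2.8 × 10⁷ m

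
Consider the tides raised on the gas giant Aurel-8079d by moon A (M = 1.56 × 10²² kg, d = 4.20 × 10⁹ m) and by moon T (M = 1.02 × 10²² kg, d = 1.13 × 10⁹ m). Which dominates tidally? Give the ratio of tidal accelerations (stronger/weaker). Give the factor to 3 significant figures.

Compare M/d³ for the two perturbers:
Moon A: (1.56 × 10²²) / (4.20 × 10⁹)³ = 2.106 × 10⁻⁷
Moon T: (1.02 × 10²²) / (1.13 × 10⁹)³ = 7.069 × 10⁻⁶
Ratio (larger/smaller) = 33.6

Moon T, by a factor of ≈ 33.6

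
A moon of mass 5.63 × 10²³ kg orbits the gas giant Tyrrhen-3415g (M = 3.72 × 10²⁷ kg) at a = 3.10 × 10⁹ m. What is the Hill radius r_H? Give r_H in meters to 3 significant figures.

r_H ≈ a (m/3M)^(1/3)
    = (3.10 × 10⁹) × (5.63 × 10²³ / (3 × 3.72 × 10²⁷))^(1/3)
    = 1.15 × 10⁸ m

1.15 × 10⁸ m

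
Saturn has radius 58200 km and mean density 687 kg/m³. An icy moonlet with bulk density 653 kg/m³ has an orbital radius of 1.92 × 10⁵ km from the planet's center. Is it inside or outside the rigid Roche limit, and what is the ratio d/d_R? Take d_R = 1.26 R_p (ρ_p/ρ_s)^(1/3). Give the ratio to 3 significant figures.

d_R = 1.26 × (58200 km) × (687/653)^(1/3) = 74580 km
d/d_R = (1.92 × 10⁵) / (74580) = 2.57
Since d/d_R > 1, the body is outside the Roche limit.

outside; d/d_R ≈ 2.57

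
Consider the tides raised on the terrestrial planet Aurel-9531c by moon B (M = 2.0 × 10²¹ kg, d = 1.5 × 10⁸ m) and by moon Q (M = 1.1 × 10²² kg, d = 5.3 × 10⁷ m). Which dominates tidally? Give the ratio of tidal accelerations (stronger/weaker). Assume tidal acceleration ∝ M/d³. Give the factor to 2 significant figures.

Moon Q, by a factor of ≈ 120

Compare M/d³ for the two perturbers:
Moon B: (2.0 × 10²¹) / (1.5 × 10⁸)³ = 5.926 × 10⁻⁴
Moon Q: (1.1 × 10²²) / (5.3 × 10⁷)³ = 7.389 × 10⁻²
Ratio (larger/smaller) = 120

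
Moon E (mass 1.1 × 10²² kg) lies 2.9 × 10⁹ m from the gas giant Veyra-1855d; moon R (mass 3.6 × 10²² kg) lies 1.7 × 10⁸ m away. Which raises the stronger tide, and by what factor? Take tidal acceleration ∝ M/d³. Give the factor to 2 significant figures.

Compare M/d³ for the two perturbers:
Moon E: (1.1 × 10²²) / (2.9 × 10⁹)³ = 4.510 × 10⁻⁷
Moon R: (3.6 × 10²²) / (1.7 × 10⁸)³ = 7.327 × 10⁻³
Ratio (larger/smaller) = 16000

Moon R, by a factor of ≈ 16000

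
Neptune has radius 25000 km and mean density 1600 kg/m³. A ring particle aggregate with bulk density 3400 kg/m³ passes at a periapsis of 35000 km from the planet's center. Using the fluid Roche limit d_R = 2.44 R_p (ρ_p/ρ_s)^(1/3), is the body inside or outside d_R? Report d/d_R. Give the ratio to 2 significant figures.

d_R = 2.44 × (25000 km) × (1600/3400)^(1/3) = 47450 km
d/d_R = (35000) / (47450) = 0.74
Since d/d_R < 1, the body is inside the Roche limit.

inside; d/d_R ≈ 0.74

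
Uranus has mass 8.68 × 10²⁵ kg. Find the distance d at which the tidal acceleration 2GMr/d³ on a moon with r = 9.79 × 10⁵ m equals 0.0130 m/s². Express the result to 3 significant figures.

2GMr/d³ = a_tidal  ⇒  d = (2GMr / a_tidal)^(1/3)
d = (2 × 6.674×10⁻¹¹ × (8.68 × 10²⁵) × (9.79 × 10⁵) / (0.0130))^(1/3)
  = 9.56 × 10⁷ m

9.56 × 10⁷ m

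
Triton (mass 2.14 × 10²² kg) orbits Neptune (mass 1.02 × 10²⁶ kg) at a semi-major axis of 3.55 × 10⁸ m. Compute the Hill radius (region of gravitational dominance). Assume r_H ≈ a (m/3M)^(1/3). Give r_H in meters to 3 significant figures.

1.46 × 10⁷ m

r_H ≈ a (m/3M)^(1/3)
    = (3.55 × 10⁸) × (2.14 × 10²² / (3 × 1.02 × 10²⁶))^(1/3)
    = 1.46 × 10⁷ m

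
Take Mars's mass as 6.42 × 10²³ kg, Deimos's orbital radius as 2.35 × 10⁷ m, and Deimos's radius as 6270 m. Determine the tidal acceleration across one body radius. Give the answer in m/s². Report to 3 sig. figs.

Δa = 2GMr/d³
   = 2 × (6.674 × 10⁻¹¹) × (6.42 × 10²³) × (6270) / (2.35 × 10⁷)³
   = 4.14 × 10⁻⁵ m/s²

4.14 × 10⁻⁵ m/s²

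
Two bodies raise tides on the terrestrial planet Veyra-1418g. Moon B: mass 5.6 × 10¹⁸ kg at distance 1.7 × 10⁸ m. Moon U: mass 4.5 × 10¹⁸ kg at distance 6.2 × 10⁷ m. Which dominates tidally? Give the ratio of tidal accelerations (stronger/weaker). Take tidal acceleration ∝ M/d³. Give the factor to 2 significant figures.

Moon U, by a factor of ≈ 17

Tidal acceleration ∝ M/d³, so compare M/d³ for each.
Moon B: (5.6 × 10¹⁸) / (1.7 × 10⁸)³ = 1.140 × 10⁻⁶
Moon U: (4.5 × 10¹⁸) / (6.2 × 10⁷)³ = 1.888 × 10⁻⁵
Ratio (larger/smaller) = 17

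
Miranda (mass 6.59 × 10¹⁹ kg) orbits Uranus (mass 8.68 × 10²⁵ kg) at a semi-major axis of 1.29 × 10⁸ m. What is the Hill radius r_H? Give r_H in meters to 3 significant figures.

8.16 × 10⁵ m

r_H ≈ a (m/3M)^(1/3)
    = (1.29 × 10⁸) × (6.59 × 10¹⁹ / (3 × 8.68 × 10²⁵))^(1/3)
    = 8.16 × 10⁵ m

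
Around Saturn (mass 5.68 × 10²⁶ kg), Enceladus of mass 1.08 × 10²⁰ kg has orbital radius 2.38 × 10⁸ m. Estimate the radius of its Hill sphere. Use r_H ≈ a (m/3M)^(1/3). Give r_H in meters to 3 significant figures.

9.49 × 10⁵ m

r_H ≈ a (m/3M)^(1/3)
    = (2.38 × 10⁸) × (1.08 × 10²⁰ / (3 × 5.68 × 10²⁶))^(1/3)
    = 9.49 × 10⁵ m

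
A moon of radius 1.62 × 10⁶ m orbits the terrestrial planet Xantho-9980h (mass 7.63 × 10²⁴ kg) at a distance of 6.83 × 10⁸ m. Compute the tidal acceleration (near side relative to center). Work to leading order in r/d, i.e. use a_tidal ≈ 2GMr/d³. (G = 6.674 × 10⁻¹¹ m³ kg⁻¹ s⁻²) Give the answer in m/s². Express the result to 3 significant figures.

5.18 × 10⁻⁶ m/s²

Since r ≪ d, expand the inverse-square field across one radius to get the leading 2GMr/d³ term.
Δa = 2GMr/d³
   = 2 × (6.674 × 10⁻¹¹) × (7.63 × 10²⁴) × (1.62 × 10⁶) / (6.83 × 10⁸)³
   = 5.18 × 10⁻⁶ m/s²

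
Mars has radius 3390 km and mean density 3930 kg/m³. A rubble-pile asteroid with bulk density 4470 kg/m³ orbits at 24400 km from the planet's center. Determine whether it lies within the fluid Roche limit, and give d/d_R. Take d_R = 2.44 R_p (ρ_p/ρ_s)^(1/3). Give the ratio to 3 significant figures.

d_R = 2.44 × (3390 km) × (3930/4470)^(1/3) = 7924 km
d/d_R = (24400) / (7924) = 3.08
Since d/d_R > 1, the body is outside the Roche limit.

outside; d/d_R ≈ 3.08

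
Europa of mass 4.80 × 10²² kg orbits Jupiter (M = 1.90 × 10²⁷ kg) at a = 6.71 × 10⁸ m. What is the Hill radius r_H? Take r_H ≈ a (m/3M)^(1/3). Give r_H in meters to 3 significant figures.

r_H ≈ a (m/3M)^(1/3)
    = (6.71 × 10⁸) × (4.80 × 10²² / (3 × 1.90 × 10²⁷))^(1/3)
    = 1.37 × 10⁷ m

1.37 × 10⁷ m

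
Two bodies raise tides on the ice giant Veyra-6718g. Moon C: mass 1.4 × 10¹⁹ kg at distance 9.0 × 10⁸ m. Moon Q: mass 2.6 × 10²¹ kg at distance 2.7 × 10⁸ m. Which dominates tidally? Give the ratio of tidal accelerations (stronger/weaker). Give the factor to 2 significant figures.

Tidal stretch scales as M/d³; compute that for each body.
Moon C: (1.4 × 10¹⁹) / (9.0 × 10⁸)³ = 1.920 × 10⁻⁸
Moon Q: (2.6 × 10²¹) / (2.7 × 10⁸)³ = 1.321 × 10⁻⁴
Ratio (larger/smaller) = 6900

Moon Q, by a factor of ≈ 6900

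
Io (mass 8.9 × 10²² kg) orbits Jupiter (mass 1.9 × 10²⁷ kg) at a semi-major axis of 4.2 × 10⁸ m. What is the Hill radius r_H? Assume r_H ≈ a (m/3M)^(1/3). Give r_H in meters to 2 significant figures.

1.0 × 10⁷ m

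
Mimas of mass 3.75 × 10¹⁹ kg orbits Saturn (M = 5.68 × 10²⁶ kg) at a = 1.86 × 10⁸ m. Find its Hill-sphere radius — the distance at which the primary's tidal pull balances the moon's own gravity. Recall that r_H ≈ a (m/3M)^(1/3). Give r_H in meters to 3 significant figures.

r_H ≈ a (m/3M)^(1/3)
    = (1.86 × 10⁸) × (3.75 × 10¹⁹ / (3 × 5.68 × 10²⁶))^(1/3)
    = 5.21 × 10⁵ m

5.21 × 10⁵ m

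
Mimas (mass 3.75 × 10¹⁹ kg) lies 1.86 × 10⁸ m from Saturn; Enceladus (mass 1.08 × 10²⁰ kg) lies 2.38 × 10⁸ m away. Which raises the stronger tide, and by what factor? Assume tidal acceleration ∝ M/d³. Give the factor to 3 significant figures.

The tide-raising term goes as M/d³ (the gradient of a 1/d² field).
Mimas: (3.75 × 10¹⁹) / (1.86 × 10⁸)³ = 5.828 × 10⁻⁶
Enceladus: (1.08 × 10²⁰) / (2.38 × 10⁸)³ = 8.011 × 10⁻⁶
Ratio (larger/smaller) = 1.37

Enceladus, by a factor of ≈ 1.37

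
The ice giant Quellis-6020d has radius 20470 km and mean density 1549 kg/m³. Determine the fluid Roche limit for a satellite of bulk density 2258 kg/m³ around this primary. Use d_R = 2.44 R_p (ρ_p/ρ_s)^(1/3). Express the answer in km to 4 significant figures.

44050 km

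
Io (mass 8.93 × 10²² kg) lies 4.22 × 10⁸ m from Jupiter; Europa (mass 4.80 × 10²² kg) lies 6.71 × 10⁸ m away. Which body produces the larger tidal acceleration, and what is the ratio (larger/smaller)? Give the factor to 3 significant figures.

Tidal acceleration ∝ M/d³, so compare M/d³ for each.
Io: (8.93 × 10²²) / (4.22 × 10⁸)³ = 1.188 × 10⁻³
Europa: (4.80 × 10²²) / (6.71 × 10⁸)³ = 1.589 × 10⁻⁴
Ratio (larger/smaller) = 7.48

Io, by a factor of ≈ 7.48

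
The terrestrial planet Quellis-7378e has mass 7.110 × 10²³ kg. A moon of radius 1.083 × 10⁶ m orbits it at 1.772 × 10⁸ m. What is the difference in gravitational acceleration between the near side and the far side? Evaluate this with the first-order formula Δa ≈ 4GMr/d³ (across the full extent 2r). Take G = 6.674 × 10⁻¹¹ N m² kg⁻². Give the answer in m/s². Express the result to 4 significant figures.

3.694 × 10⁻⁵ m/s²

Δg = 4GMr/d³
   = 4 × (6.674 × 10⁻¹¹) × (7.110 × 10²³) × (1.083 × 10⁶) / (1.772 × 10⁸)³
   = 3.694 × 10⁻⁵ m/s²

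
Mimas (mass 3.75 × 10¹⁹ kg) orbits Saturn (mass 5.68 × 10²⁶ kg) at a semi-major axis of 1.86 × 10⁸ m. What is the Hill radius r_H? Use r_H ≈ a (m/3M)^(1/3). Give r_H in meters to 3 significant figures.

5.21 × 10⁵ m

r_H ≈ a (m/3M)^(1/3)
    = (1.86 × 10⁸) × (3.75 × 10¹⁹ / (3 × 5.68 × 10²⁶))^(1/3)
    = 5.21 × 10⁵ m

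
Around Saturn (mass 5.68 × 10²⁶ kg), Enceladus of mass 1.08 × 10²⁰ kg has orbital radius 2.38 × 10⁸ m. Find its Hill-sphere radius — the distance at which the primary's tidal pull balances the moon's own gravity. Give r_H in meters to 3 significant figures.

9.49 × 10⁵ m

r_H ≈ a (m/3M)^(1/3)
    = (2.38 × 10⁸) × (1.08 × 10²⁰ / (3 × 5.68 × 10²⁶))^(1/3)
    = 9.49 × 10⁵ m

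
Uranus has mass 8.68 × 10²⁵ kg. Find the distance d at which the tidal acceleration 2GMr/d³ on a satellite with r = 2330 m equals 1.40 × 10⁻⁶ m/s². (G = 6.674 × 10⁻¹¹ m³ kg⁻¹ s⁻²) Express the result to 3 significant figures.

2GMr/d³ = a_tidal  ⇒  d = (2GMr / a_tidal)^(1/3)
d = (2 × 6.674×10⁻¹¹ × (8.68 × 10²⁵) × (2330) / (1.40 × 10⁻⁶))^(1/3)
  = 2.68 × 10⁸ m

2.68 × 10⁸ m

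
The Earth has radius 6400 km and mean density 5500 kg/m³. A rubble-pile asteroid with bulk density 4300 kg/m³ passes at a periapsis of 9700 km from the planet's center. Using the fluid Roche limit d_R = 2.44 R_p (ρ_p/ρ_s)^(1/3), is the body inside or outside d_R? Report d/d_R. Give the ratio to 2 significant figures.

inside; d/d_R ≈ 0.57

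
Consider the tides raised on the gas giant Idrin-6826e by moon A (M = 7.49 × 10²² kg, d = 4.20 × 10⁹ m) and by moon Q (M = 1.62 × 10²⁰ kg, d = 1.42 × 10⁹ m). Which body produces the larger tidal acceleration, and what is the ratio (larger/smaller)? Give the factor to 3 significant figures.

Moon A, by a factor of ≈ 17.9

Tidal acceleration ∝ M/d³, so compare M/d³ for each.
Moon A: (7.49 × 10²²) / (4.20 × 10⁹)³ = 1.011 × 10⁻⁶
Moon Q: (1.62 × 10²⁰) / (1.42 × 10⁹)³ = 5.658 × 10⁻⁸
Ratio (larger/smaller) = 17.9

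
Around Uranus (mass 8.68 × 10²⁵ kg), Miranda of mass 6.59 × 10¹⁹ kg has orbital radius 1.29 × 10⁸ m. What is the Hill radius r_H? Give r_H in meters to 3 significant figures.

8.16 × 10⁵ m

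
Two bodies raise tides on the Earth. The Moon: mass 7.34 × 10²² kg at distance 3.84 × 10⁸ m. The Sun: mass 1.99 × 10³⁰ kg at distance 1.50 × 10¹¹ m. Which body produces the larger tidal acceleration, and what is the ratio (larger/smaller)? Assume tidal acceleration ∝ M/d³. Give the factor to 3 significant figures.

The Moon, by a factor of ≈ 2.20

Compare M/d³ for the two perturbers:
The Moon: (7.34 × 10²²) / (3.84 × 10⁸)³ = 1.296 × 10⁻³
The Sun: (1.99 × 10³⁰) / (1.50 × 10¹¹)³ = 5.896 × 10⁻⁴
Ratio (larger/smaller) = 2.20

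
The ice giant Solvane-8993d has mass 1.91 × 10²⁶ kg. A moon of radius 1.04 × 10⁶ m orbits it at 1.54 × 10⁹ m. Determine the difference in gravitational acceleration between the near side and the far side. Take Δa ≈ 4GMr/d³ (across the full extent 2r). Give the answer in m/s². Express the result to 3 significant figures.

1.45 × 10⁻⁵ m/s²

Δa = 4GMr/d³
   = 4 × (6.674 × 10⁻¹¹) × (1.91 × 10²⁶) × (1.04 × 10⁶) / (1.54 × 10⁹)³
   = 1.45 × 10⁻⁵ m/s²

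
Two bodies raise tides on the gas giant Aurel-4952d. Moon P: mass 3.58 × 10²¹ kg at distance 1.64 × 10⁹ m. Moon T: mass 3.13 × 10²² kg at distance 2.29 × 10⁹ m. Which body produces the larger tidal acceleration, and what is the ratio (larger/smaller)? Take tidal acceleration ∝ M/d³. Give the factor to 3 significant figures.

Moon T, by a factor of ≈ 3.21

Compare M/d³ for the two perturbers:
Moon P: (3.58 × 10²¹) / (1.64 × 10⁹)³ = 8.116 × 10⁻⁷
Moon T: (3.13 × 10²²) / (2.29 × 10⁹)³ = 2.606 × 10⁻⁶
Ratio (larger/smaller) = 3.21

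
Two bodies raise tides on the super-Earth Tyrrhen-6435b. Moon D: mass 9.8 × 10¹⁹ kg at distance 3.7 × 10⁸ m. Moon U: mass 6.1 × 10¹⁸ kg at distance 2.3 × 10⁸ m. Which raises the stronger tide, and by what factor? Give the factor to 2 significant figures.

Compare M/d³ for the two perturbers:
Moon D: (9.8 × 10¹⁹) / (3.7 × 10⁸)³ = 1.935 × 10⁻⁶
Moon U: (6.1 × 10¹⁸) / (2.3 × 10⁸)³ = 5.014 × 10⁻⁷
Ratio (larger/smaller) = 3.9

Moon D, by a factor of ≈ 3.9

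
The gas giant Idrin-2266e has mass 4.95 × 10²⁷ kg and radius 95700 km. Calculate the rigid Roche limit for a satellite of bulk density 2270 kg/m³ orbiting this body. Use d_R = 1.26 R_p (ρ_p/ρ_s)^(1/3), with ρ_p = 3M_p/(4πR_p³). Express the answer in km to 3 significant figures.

1.01 × 10⁵ km

ρ_p = 3M_p/(4πR_p³) = 3 × (4.95 × 10²⁷) / (4π × (9.57 × 10⁷ m)³) = 1350 kg/m³
d_R = 1.26 × 95700 km × (1350/2270)^(1/3)
    = 1.01 × 10⁵ km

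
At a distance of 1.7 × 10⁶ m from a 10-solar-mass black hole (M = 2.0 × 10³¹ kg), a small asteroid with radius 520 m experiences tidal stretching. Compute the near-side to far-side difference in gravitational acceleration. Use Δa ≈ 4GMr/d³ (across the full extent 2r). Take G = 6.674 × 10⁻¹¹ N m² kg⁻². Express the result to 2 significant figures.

5.7 × 10⁵ m/s²

Δg = 4GMr/d³
   = 4 × (6.674 × 10⁻¹¹) × (2.0 × 10³¹) × (520) / (1.7 × 10⁶)³
   = 5.7 × 10⁵ m/s²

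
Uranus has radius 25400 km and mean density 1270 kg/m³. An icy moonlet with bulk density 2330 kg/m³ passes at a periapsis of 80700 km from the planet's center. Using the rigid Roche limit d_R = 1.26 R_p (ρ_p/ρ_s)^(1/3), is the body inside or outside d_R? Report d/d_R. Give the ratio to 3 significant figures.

outside; d/d_R ≈ 3.09

d_R = 1.26 × (25400 km) × (1270/2330)^(1/3) = 26140 km
d/d_R = (80700) / (26140) = 3.09
Since d/d_R > 1, the body is outside the Roche limit.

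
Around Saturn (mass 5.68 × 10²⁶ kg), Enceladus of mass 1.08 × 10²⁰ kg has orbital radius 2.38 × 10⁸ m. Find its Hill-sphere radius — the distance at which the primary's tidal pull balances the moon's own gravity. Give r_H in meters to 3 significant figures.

9.49 × 10⁵ m

r_H ≈ a (m/3M)^(1/3)
    = (2.38 × 10⁸) × (1.08 × 10²⁰ / (3 × 5.68 × 10²⁶))^(1/3)
    = 9.49 × 10⁵ m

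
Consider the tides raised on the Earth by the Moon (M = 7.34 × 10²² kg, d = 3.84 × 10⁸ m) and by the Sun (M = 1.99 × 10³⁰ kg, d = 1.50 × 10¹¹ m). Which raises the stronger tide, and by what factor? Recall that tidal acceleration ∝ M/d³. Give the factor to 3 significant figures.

The Moon, by a factor of ≈ 2.20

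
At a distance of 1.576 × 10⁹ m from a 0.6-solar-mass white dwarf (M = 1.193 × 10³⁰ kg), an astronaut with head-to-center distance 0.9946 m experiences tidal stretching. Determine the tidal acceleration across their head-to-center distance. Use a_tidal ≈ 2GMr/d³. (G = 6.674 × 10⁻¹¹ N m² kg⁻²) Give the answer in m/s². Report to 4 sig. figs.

4.046 × 10⁻⁸ m/s²

a_tidal = 2GMr/d³
        = 2 × (6.674 × 10⁻¹¹) × (1.193 × 10³⁰) × (0.9946) / (1.576 × 10⁹)³
        = 4.046 × 10⁻⁸ m/s²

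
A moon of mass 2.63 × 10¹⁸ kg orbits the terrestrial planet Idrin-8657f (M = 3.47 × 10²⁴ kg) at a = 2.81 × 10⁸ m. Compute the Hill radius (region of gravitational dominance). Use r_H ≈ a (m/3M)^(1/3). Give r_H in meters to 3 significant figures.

1.78 × 10⁶ m

r_H ≈ a (m/3M)^(1/3)
    = (2.81 × 10⁸) × (2.63 × 10¹⁸ / (3 × 3.47 × 10²⁴))^(1/3)
    = 1.78 × 10⁶ m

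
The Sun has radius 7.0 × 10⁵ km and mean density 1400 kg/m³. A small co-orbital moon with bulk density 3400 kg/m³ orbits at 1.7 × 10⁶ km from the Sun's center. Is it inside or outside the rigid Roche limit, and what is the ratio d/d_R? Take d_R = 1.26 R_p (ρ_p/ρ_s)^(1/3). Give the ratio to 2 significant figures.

outside; d/d_R ≈ 2.6

d_R = 1.26 × (7.0 × 10⁵ km) × (1400/3400)^(1/3) = 6.562 × 10⁵ km
d/d_R = (1.7 × 10⁶) / (6.562 × 10⁵) = 2.6
Since d/d_R > 1, the body is outside the Roche limit.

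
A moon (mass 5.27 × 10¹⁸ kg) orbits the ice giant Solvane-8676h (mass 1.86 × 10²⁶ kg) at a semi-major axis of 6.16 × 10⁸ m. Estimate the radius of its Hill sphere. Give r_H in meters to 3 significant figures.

1.30 × 10⁶ m

r_H ≈ a (m/3M)^(1/3)
    = (6.16 × 10⁸) × (5.27 × 10¹⁸ / (3 × 1.86 × 10²⁶))^(1/3)
    = 1.30 × 10⁶ m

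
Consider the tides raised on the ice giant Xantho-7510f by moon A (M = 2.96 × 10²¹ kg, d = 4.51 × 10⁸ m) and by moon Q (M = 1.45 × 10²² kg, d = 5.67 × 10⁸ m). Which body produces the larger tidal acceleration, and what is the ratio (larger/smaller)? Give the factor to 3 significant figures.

Tidal acceleration ∝ M/d³, so compare M/d³ for each.
Moon A: (2.96 × 10²¹) / (4.51 × 10⁸)³ = 3.227 × 10⁻⁵
Moon Q: (1.45 × 10²²) / (5.67 × 10⁸)³ = 7.955 × 10⁻⁵
Ratio (larger/smaller) = 2.47

Moon Q, by a factor of ≈ 2.47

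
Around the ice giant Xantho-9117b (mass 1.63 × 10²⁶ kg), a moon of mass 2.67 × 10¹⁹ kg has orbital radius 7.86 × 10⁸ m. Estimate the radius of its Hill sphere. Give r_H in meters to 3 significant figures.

2.98 × 10⁶ m

r_H ≈ a (m/3M)^(1/3)
    = (7.86 × 10⁸) × (2.67 × 10¹⁹ / (3 × 1.63 × 10²⁶))^(1/3)
    = 2.98 × 10⁶ m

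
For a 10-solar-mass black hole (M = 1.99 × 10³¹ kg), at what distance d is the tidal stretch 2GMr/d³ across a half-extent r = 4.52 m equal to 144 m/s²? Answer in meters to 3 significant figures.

2GMr/d³ = a_tidal  ⇒  d = (2GMr / a_tidal)^(1/3)
d = (2 × 6.674×10⁻¹¹ × (1.99 × 10³¹) × (4.52) / (144))^(1/3)
  = 4.37 × 10⁶ m

4.37 × 10⁶ m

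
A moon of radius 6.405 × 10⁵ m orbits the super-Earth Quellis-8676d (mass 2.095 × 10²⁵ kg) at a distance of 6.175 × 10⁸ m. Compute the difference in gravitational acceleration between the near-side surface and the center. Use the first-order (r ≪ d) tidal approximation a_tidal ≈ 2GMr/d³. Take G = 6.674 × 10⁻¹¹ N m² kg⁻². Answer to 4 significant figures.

Δg = 2GMr/d³
   = 2 × (6.674 × 10⁻¹¹) × (2.095 × 10²⁵) × (6.405 × 10⁵) / (6.175 × 10⁸)³
   = 7.607 × 10⁻⁶ m/s²

7.607 × 10⁻⁶ m/s²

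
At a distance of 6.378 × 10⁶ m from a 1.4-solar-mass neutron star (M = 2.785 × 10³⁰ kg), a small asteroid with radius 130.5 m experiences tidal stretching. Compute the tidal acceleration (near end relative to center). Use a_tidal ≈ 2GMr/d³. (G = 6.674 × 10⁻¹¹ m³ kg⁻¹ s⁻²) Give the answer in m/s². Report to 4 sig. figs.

1.870 × 10² m/s²

Δg = 2GMr/d³
   = 2 × (6.674 × 10⁻¹¹) × (2.785 × 10³⁰) × (130.5) / (6.378 × 10⁶)³
   = 1.870 × 10² m/s²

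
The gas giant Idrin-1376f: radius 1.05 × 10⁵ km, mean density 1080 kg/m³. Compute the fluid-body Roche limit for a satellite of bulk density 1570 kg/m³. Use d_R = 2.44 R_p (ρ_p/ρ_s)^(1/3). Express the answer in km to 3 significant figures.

2.26 × 10⁵ km

d_R = 2.44 × 1.05 × 10⁵ km × (1080/1570)^(1/3)
    = 2.26 × 10⁵ km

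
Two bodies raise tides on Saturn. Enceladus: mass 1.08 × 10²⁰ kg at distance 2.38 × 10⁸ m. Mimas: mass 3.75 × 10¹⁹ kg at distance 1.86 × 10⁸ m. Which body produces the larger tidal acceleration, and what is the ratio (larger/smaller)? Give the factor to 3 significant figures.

The tide-raising term goes as M/d³ (the gradient of a 1/d² field).
Enceladus: (1.08 × 10²⁰) / (2.38 × 10⁸)³ = 8.011 × 10⁻⁶
Mimas: (3.75 × 10¹⁹) / (1.86 × 10⁸)³ = 5.828 × 10⁻⁶
Ratio (larger/smaller) = 1.37

Enceladus, by a factor of ≈ 1.37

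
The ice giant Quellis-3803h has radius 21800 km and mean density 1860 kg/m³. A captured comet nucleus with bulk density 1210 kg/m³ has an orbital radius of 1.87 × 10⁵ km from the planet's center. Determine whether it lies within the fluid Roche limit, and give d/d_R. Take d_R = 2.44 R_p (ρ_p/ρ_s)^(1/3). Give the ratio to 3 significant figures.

d_R = 2.44 × (21800 km) × (1860/1210)^(1/3) = 61390 km
d/d_R = (1.87 × 10⁵) / (61390) = 3.05
Since d/d_R > 1, the body is outside the Roche limit.

outside; d/d_R ≈ 3.05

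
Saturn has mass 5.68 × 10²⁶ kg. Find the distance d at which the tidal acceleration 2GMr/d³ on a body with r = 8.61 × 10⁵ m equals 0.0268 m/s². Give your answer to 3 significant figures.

1.35 × 10⁸ m

2GMr/d³ = a_tidal  ⇒  d = (2GMr / a_tidal)^(1/3)
d = (2 × 6.674×10⁻¹¹ × (5.68 × 10²⁶) × (8.61 × 10⁵) / (0.0268))^(1/3)
  = 1.35 × 10⁸ m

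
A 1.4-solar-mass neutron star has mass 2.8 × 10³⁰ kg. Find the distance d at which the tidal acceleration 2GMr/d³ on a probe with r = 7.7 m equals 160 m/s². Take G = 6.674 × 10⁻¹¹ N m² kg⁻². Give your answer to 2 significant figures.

2GMr/d³ = a_tidal  ⇒  d = (2GMr / a_tidal)^(1/3)
d = (2 × 6.674×10⁻¹¹ × (2.8 × 10³⁰) × (7.7) / (160))^(1/3)
  = 2.6 × 10⁶ m

2.6 × 10⁶ m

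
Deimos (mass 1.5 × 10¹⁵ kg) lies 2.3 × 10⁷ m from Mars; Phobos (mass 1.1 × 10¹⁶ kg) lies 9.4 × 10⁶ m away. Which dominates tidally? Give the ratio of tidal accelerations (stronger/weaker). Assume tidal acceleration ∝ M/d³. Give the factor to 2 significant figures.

Phobos, by a factor of ≈ 110

Tidal acceleration ∝ M/d³, so compare M/d³ for each.
Deimos: (1.5 × 10¹⁵) / (2.3 × 10⁷)³ = 1.233 × 10⁻⁷
Phobos: (1.1 × 10¹⁶) / (9.4 × 10⁶)³ = 1.324 × 10⁻⁵
Ratio (larger/smaller) = 110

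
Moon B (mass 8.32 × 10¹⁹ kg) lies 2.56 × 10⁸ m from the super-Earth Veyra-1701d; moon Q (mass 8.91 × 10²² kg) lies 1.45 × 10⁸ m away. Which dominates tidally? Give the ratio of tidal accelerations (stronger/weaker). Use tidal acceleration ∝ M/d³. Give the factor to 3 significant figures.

Moon Q, by a factor of ≈ 5890

Tidal stretch scales as M/d³; compute that for each body.
Moon B: (8.32 × 10¹⁹) / (2.56 × 10⁸)³ = 4.959 × 10⁻⁶
Moon Q: (8.91 × 10²²) / (1.45 × 10⁸)³ = 2.923 × 10⁻²
Ratio (larger/smaller) = 5890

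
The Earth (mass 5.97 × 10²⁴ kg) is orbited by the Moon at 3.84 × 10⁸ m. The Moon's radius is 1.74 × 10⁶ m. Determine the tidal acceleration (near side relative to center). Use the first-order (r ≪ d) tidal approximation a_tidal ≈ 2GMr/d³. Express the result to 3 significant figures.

Δg = 2GMr/d³
   = 2 × (6.674 × 10⁻¹¹) × (5.97 × 10²⁴) × (1.74 × 10⁶) / (3.84 × 10⁸)³
   = 2.45 × 10⁻⁵ m/s²

2.45 × 10⁻⁵ m/s²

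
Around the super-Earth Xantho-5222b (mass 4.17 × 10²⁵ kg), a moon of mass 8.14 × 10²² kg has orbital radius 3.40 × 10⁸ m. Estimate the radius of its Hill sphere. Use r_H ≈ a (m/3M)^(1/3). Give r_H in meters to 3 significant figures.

r_H ≈ a (m/3M)^(1/3)
    = (3.40 × 10⁸) × (8.14 × 10²² / (3 × 4.17 × 10²⁵))^(1/3)
    = 2.95 × 10⁷ m

2.95 × 10⁷ m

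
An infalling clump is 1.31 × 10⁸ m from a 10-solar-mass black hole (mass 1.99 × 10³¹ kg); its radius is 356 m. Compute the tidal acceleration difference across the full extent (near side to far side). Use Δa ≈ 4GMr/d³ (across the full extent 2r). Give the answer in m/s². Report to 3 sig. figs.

8.41 × 10⁻¹ m/s²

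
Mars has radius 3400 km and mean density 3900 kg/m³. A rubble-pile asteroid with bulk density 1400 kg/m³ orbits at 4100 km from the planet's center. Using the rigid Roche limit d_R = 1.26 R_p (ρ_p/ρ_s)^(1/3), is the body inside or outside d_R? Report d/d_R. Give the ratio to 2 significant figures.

inside; d/d_R ≈ 0.68

d_R = 1.26 × (3400 km) × (3900/1400)^(1/3) = 6028 km
d/d_R = (4100) / (6028) = 0.68
Since d/d_R < 1, the body is inside the Roche limit.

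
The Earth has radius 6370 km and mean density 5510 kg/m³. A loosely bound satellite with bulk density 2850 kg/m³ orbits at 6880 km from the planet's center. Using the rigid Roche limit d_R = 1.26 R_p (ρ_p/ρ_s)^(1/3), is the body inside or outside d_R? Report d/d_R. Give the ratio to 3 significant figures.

inside; d/d_R ≈ 0.688

d_R = 1.26 × (6370 km) × (5510/2850)^(1/3) = 9999 km
d/d_R = (6880) / (9999) = 0.688
Since d/d_R < 1, the body is inside the Roche limit.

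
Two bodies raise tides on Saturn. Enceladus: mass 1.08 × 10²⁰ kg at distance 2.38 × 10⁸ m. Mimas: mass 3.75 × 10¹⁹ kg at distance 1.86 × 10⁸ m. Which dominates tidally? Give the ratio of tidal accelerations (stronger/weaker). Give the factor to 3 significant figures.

Enceladus, by a factor of ≈ 1.37

The tide-raising term goes as M/d³ (the gradient of a 1/d² field).
Enceladus: (1.08 × 10²⁰) / (2.38 × 10⁸)³ = 8.011 × 10⁻⁶
Mimas: (3.75 × 10¹⁹) / (1.86 × 10⁸)³ = 5.828 × 10⁻⁶
Ratio (larger/smaller) = 1.37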